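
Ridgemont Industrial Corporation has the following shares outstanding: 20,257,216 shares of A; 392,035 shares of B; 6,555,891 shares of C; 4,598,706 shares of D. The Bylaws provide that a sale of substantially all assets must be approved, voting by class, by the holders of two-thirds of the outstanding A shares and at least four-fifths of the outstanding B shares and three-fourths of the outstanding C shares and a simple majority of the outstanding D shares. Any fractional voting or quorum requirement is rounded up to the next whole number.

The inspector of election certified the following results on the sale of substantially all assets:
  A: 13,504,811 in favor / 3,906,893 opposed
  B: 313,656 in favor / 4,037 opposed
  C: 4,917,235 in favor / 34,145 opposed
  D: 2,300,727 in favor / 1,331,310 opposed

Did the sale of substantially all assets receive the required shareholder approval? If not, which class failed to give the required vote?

A: 2/3 of 20257216 = 13504810.67, rounded up to 13504811; 13,504,811 required, 13,504,811 in favor — approved.
B: 4/5 of 392035 = 313628; 313,628 required, 313,656 in favor — approved.
C: 3/4 of 6555891 = 4916918.25, rounded up to 4916919; 4,916,919 required, 4,917,235 in favor — approved.
D: a majority of 4598706 is 2299354; 2,299,354 required, 2,300,727 in favor — approved.

Approved — every class gave the required vote.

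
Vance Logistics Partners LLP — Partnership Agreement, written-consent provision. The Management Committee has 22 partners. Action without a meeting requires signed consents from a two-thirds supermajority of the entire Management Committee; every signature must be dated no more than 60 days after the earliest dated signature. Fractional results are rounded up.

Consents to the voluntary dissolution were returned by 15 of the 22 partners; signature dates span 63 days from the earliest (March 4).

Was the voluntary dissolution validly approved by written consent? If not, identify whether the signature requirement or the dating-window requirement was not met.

Not effective — dating-window requirement not satisfied.

Signatures required: a two-thirds supermajority of 22 — 2/3 of 22 = 14.67, rounded up to 15, so 15 needed; 15 signed. Sufficient.
Dating window: the latest signature is 63 days after the earliest; the limit is 60 days. Outside the window.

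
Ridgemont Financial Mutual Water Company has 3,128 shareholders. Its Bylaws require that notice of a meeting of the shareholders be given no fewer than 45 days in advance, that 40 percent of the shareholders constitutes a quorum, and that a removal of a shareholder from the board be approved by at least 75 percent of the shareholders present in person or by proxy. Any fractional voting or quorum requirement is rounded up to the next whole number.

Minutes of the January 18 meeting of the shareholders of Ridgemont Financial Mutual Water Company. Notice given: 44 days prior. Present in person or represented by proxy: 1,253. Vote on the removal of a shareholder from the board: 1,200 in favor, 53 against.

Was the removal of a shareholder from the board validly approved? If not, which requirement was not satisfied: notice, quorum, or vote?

Invalid — notice requirement not satisfied.

Notice: 44 days given; 45 required. Not satisfied.
Quorum: 40% of 3,128 = 1,251.20, rounded up to 1,252; 1,253 present. Satisfied.
Vote: requires three-fourths of those present (1,253); 3/4 of 1253 = 939.75, rounded up to 940, so 940 needed; 1,200 in favor. Satisfied.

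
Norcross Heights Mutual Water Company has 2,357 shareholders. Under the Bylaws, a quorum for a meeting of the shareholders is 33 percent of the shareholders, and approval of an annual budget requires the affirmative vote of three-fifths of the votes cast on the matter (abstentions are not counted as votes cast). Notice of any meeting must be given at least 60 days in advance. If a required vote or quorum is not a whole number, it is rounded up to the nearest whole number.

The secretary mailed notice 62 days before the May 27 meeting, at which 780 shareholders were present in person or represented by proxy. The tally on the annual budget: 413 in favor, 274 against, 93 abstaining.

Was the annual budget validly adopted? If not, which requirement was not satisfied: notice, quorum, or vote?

Notice: 62 days given; 60 required. Satisfied.
Quorum: 33% of 2,357 = 777.81, rounded up to 778; 780 present. Satisfied.
Vote: requires three-fifths of the votes cast (780 − 93 abstaining = 687); 3/5 of 687 = 412.20, rounded up to 413, so 413 needed; 413 in favor. Satisfied.

Valid — all requirements satisfied.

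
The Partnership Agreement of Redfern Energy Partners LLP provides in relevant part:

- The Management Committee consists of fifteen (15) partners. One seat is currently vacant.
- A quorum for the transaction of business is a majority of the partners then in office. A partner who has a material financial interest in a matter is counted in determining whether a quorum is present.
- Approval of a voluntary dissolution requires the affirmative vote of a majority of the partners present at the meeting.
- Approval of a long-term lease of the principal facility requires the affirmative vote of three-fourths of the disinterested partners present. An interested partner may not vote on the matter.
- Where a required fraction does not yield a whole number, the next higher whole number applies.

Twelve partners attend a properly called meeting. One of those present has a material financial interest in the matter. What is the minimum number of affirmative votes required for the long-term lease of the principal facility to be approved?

9

The long-term lease of the principal facility requires three-fourths of the disinterested partners present (12 − 1 = 11).
3/4 of 11 = 8.25, rounded up to 9.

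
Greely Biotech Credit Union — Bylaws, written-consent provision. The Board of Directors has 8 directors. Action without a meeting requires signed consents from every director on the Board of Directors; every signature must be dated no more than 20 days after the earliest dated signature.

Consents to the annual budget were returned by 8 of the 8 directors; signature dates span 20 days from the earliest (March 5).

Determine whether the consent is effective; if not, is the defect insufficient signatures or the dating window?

Effective — both the signature and dating-window requirements are satisfied.

Signatures required: the unanimous vote of 8 — unanimous means all 8, so 8 needed; 8 signed. Sufficient.
Dating window: the latest signature is 20 days after the earliest; the limit is 20 days. Within the window.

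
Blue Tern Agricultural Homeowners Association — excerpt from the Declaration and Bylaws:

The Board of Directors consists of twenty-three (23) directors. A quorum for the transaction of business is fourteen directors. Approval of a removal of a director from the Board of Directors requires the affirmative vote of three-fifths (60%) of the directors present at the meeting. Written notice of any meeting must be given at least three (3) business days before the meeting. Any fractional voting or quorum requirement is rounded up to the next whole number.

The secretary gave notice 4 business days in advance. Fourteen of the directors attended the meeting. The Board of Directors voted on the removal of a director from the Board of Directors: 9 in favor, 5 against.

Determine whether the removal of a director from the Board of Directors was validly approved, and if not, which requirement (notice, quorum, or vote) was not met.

Valid — all requirements satisfied.

Notice: 4 business days given; 3 required (4 ≥ 3). Satisfied.
Quorum: 14 present; quorum is 14. Satisfied.
Vote: the removal of a director from the Board of Directors requires three-fifths of the directors present (14). 3/5 of 14 = 8.40, rounded up to 9, so 9 affirmative votes are needed; 9 voted in favor. Satisfied.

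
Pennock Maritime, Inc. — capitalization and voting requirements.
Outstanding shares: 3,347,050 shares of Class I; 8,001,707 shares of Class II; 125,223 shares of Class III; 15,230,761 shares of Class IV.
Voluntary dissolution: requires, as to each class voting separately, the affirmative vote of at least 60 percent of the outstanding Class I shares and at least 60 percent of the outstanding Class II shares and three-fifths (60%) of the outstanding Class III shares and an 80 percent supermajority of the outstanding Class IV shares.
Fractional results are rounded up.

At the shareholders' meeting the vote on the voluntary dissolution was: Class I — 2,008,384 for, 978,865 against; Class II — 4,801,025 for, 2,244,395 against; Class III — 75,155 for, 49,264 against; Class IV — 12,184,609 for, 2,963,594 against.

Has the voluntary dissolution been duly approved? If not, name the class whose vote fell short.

Approved — every class gave the required vote.

Class I: 3/5 of 3347050 = 2008230; 2,008,230 required, 2,008,384 in favor — approved.
Class II: 3/5 of 8001707 = 4801024.20, rounded up to 4801025; 4,801,025 required, 4,801,025 in favor — approved.
Class III: 3/5 of 125223 = 75133.80, rounded up to 75134; 75,134 required, 75,155 in favor — approved.
Class IV: 4/5 of 15230761 = 12184608.80, rounded up to 12184609; 12,184,609 required, 12,184,609 in favor — approved.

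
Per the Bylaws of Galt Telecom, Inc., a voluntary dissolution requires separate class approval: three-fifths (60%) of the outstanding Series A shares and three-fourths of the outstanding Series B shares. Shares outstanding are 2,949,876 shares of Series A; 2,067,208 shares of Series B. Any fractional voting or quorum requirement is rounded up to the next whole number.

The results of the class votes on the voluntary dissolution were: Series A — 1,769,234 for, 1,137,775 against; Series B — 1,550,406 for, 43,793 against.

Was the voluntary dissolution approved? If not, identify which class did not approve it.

Not approved — the Series A shares did not give the required vote.

Series A: 3/5 of 2949876 = 1769925.60, rounded up to 1769926; 1,769,926 required, 1,769,234 in favor — not approved.
Series B: 3/4 of 2067208 = 1550406; 1,550,406 required, 1,550,406 in favor — approved.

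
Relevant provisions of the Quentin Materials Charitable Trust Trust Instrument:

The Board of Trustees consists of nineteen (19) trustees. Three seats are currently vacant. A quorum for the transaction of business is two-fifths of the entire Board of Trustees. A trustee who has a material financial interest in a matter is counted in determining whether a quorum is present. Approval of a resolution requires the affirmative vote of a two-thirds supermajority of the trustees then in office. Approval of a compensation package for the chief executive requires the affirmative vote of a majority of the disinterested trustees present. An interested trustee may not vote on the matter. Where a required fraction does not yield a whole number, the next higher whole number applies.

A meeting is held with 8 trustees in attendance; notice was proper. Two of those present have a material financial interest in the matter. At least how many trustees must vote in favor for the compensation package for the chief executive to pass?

4

The compensation package for the chief executive requires a majority of the disinterested trustees present (8 − 2 = 6).
A majority of 6 is 4.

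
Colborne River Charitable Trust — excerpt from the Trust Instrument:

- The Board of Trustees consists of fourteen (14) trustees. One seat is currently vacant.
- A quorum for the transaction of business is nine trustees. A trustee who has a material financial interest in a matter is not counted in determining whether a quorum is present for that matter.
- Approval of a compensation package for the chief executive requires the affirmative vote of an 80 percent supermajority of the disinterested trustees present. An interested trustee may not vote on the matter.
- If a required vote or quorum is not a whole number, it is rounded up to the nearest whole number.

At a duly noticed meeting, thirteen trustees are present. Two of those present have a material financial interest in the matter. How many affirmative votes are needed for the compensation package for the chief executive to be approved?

9

The compensation package for the chief executive requires four-fifths of the disinterested trustees present (13 − 2 = 11).
4/5 of 11 = 8.80, rounded up to 9.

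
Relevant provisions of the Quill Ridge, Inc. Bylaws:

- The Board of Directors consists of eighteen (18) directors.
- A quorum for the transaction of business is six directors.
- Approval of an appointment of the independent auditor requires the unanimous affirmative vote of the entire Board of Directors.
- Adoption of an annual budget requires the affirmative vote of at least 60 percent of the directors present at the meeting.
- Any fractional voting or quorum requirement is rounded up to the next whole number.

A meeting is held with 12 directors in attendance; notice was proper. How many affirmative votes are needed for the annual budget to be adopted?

8

The annual budget requires three-fifths of the directors present (12).
3/5 of 12 = 7.20, rounded up to 8.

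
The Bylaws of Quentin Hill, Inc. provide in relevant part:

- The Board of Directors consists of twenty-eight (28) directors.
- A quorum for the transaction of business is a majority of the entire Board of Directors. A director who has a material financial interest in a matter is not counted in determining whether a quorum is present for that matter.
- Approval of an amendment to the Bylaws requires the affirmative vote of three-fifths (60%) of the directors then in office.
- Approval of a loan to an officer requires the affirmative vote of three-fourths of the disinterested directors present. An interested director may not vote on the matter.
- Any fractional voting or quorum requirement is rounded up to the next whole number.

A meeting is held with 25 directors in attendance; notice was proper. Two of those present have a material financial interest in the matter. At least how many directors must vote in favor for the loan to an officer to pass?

The loan to an officer requires three-fourths of the disinterested directors present (25 − 2 = 23).
3/4 of 23 = 17.25, rounded up to 18.

18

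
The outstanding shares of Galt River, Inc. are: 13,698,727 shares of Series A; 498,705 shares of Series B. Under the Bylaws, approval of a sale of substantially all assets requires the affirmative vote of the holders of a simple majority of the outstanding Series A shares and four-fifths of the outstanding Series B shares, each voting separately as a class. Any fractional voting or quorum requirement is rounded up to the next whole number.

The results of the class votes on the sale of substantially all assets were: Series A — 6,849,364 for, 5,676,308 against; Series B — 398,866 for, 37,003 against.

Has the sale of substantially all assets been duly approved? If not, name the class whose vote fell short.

Series A: a majority of 13698727 is 6849364; 6,849,364 required, 6,849,364 in favor — approved.
Series B: 4/5 of 498705 = 398964; 398,964 required, 398,866 in favor — not approved.

Not approved — the Series B shares did not give the required vote.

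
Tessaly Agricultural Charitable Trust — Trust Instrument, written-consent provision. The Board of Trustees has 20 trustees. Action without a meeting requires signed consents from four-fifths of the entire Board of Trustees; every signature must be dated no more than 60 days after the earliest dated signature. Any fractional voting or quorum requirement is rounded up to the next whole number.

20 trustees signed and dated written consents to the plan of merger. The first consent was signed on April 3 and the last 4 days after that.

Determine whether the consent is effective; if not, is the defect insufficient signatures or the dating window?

Signatures required: four-fifths of 20 — 4/5 of 20 = 16, so 16 needed; 20 signed. Sufficient.
Dating window: the latest signature is 4 days after the earliest; the limit is 60 days. Within the window.

Effective — both the signature and dating-window requirements are satisfied.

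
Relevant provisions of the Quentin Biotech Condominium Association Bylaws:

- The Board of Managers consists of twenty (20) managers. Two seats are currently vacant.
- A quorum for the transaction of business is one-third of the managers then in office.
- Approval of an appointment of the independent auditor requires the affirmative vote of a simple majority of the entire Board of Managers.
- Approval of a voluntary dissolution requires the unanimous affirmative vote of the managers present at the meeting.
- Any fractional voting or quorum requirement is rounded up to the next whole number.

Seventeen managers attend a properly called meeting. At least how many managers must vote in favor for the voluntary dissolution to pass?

The voluntary dissolution requires the unanimous vote of the managers present (17).
Unanimous means all 17.

17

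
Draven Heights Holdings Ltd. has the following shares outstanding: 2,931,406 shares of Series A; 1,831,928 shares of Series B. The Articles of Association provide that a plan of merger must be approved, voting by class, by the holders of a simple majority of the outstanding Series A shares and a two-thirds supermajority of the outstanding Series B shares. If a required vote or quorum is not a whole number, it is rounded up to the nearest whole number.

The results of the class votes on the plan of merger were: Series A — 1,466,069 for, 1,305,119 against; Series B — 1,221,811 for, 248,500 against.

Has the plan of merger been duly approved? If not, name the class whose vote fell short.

Approved — every class gave the required vote.

Series A: a majority of 2931406 is 1465704; 1,465,704 required, 1,466,069 in favor — approved.
Series B: 2/3 of 1831928 = 1221285.33, rounded up to 1221286; 1,221,286 required, 1,221,811 in favor — approved.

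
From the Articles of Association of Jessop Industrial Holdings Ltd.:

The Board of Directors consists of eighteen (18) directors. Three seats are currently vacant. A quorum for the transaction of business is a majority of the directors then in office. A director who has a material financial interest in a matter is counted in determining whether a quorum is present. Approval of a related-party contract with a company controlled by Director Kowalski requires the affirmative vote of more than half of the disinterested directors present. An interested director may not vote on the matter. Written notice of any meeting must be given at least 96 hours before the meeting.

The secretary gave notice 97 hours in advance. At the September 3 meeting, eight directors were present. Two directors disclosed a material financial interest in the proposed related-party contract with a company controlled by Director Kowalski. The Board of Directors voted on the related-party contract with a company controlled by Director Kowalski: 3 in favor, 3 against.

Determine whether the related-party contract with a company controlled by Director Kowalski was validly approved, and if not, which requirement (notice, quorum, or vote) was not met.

Notice: 97 hours given; 96 required (97 ≥ 96). Satisfied.
Quorum: 8 present (interested directors count toward quorum); quorum is 8. Satisfied.
Vote: the related-party contract with a company controlled by Director Kowalski requires a majority of the disinterested directors present (8 − 2 = 6). A majority of 6 is 4, so 4 affirmative votes are needed; 3 voted in favor. Not satisfied.

Invalid — vote requirement not satisfied.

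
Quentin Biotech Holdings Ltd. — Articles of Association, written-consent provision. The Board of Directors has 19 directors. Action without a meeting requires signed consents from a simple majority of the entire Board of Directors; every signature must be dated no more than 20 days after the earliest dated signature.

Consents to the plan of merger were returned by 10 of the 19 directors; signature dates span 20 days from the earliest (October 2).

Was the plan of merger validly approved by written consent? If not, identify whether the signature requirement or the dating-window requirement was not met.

Signatures required: a simple majority of 19 — a majority of 19 is 10, so 10 needed; 10 signed. Sufficient.
Dating window: the latest signature is 20 days after the earliest; the limit is 20 days. Within the window.

Effective — both the signature and dating-window requirements are satisfied.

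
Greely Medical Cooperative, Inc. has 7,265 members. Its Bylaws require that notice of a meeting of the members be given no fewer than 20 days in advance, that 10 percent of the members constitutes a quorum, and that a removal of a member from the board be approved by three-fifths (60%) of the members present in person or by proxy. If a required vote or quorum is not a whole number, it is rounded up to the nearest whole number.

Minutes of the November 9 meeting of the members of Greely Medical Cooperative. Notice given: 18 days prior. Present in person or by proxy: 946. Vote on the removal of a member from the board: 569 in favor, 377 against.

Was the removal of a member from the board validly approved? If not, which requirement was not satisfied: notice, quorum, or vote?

Invalid — notice requirement not satisfied.

Notice: 18 days given; 20 required. Not satisfied.
Quorum: 10% of 7,265 = 726.50, rounded up to 727; 946 present. Satisfied.
Vote: requires three-fifths of those present (946); 3/5 of 946 = 567.60, rounded up to 568, so 568 needed; 569 in favor. Satisfied.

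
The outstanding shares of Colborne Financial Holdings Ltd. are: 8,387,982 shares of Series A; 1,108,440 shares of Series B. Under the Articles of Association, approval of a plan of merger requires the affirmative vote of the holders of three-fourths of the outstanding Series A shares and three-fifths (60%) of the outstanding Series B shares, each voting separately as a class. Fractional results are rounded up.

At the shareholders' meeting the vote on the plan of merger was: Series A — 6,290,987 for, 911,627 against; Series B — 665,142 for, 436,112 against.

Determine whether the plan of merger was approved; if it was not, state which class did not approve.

Series A: 3/4 of 8387982 = 6290986.50, rounded up to 6290987; 6,290,987 required, 6,290,987 in favor — approved.
Series B: 3/5 of 1108440 = 665064; 665,064 required, 665,142 in favor — approved.

Approved — every class gave the required vote.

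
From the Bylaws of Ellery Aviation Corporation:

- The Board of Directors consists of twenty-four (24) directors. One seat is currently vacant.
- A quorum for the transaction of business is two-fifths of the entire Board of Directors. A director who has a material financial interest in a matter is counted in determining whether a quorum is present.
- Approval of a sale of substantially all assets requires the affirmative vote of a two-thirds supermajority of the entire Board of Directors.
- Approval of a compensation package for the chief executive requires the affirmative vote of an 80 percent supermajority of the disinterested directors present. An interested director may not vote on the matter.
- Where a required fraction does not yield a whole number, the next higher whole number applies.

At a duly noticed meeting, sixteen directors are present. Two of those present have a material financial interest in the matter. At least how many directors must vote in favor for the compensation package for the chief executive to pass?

The compensation package for the chief executive requires four-fifths of the disinterested directors present (16 − 2 = 14).
4/5 of 14 = 11.20, rounded up to 12.

12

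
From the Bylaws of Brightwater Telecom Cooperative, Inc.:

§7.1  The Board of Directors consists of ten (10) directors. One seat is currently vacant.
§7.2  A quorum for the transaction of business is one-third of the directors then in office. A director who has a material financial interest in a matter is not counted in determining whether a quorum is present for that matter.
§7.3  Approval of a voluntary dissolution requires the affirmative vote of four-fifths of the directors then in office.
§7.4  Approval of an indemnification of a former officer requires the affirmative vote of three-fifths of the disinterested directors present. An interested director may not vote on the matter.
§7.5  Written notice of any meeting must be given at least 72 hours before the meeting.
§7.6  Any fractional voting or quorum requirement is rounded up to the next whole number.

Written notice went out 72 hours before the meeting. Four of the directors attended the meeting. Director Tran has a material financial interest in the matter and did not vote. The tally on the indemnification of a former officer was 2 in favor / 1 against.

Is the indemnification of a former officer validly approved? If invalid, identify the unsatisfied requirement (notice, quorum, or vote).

Valid — all requirements satisfied.

Notice: 72 hours given; 72 required (72 ≥ 72). Satisfied.
Quorum: 4 present, but the 1 interested director does not count, leaving 3. Quorum is 3. Satisfied.
Vote: the indemnification of a former officer requires three-fifths of the disinterested directors present (4 − 1 = 3). 3/5 of 3 = 1.80, rounded up to 2, so 2 affirmative votes are needed; 2 voted in favor. Satisfied.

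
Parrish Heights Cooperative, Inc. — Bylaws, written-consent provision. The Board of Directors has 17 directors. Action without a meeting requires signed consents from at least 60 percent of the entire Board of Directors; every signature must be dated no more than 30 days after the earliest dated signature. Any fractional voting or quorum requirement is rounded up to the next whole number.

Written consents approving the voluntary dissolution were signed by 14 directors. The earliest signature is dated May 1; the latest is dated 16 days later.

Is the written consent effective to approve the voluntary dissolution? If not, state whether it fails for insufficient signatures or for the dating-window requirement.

Signatures required: at least 60 percent of 17 — 3/5 of 17 = 10.20, rounded up to 11, so 11 needed; 14 signed. Sufficient.
Dating window: the latest signature is 16 days after the earliest; the limit is 30 days. Within the window.

Effective — both the signature and dating-window requirements are satisfied.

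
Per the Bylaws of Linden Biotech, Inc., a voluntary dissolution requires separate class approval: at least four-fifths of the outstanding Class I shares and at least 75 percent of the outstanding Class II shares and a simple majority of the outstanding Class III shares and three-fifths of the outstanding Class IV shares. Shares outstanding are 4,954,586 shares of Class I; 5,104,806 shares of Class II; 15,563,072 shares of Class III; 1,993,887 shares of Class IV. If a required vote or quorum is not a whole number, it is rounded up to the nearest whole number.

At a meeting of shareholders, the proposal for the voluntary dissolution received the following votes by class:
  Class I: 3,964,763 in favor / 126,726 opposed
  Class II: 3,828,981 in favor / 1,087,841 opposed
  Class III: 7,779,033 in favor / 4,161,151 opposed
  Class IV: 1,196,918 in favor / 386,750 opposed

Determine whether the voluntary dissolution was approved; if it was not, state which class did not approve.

Class I: 4/5 of 4954586 = 3963668.80, rounded up to 3963669; 3,963,669 required, 3,964,763 in favor — approved.
Class II: 3/4 of 5104806 = 3828604.50, rounded up to 3828605; 3,828,605 required, 3,828,981 in favor — approved.
Class III: a majority of 15563072 is 7781537; 7,781,537 required, 7,779,033 in favor — not approved.
Class IV: 3/5 of 1993887 = 1196332.20, rounded up to 1196333; 1,196,333 required, 1,196,918 in favor — approved.

Not approved — the Class III shares did not give the required vote.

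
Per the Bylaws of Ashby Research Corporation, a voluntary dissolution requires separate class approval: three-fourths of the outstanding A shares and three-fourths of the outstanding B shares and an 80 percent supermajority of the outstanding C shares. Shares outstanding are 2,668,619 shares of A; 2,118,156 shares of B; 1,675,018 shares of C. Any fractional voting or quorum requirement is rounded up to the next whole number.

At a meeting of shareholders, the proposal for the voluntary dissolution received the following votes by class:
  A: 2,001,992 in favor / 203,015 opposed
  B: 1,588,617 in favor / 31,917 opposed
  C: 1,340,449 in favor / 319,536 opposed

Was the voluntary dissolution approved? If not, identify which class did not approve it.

Approved — every class gave the required vote.

A: 3/4 of 2668619 = 2001464.25, rounded up to 2001465; 2,001,465 required, 2,001,992 in favor — approved.
B: 3/4 of 2118156 = 1588617; 1,588,617 required, 1,588,617 in favor — approved.
C: 4/5 of 1675018 = 1340014.40, rounded up to 1340015; 1,340,015 required, 1,340,449 in favor — approved.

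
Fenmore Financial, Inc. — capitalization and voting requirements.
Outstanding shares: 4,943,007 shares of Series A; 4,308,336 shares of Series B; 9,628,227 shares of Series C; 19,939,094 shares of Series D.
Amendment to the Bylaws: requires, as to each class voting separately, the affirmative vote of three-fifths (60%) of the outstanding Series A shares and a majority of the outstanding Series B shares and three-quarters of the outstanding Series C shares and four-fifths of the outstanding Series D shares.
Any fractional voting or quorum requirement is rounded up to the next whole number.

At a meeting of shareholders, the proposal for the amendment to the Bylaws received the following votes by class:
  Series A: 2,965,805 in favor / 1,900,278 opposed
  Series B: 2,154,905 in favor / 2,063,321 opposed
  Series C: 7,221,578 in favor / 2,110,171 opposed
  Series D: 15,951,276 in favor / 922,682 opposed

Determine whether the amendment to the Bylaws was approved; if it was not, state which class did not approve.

Approved — every class gave the required vote.

Series A: 3/5 of 4943007 = 2965804.20, rounded up to 2965805; 2,965,805 required, 2,965,805 in favor — approved.
Series B: a majority of 4308336 is 2154169; 2,154,169 required, 2,154,905 in favor — approved.
Series C: 3/4 of 9628227 = 7221170.25, rounded up to 7221171; 7,221,171 required, 7,221,578 in favor — approved.
Series D: 4/5 of 19939094 = 15951275.20, rounded up to 15951276; 15,951,276 required, 15,951,276 in favor — approved.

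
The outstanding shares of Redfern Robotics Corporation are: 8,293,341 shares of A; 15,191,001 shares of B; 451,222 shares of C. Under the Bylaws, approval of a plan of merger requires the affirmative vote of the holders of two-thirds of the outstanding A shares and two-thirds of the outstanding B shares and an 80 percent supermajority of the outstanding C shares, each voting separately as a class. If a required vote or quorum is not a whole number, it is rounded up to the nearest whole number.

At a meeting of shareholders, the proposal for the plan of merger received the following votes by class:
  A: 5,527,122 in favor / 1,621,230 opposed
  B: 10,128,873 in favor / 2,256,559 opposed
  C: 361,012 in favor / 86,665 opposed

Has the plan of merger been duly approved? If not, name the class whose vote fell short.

Not approved — the A shares did not give the required vote.

A: 2/3 of 8293341 = 5528894; 5,528,894 required, 5,527,122 in favor — not approved.
B: 2/3 of 15191001 = 10127334; 10,127,334 required, 10,128,873 in favor — approved.
C: 4/5 of 451222 = 360977.60, rounded up to 360978; 360,978 required, 361,012 in favor — approved.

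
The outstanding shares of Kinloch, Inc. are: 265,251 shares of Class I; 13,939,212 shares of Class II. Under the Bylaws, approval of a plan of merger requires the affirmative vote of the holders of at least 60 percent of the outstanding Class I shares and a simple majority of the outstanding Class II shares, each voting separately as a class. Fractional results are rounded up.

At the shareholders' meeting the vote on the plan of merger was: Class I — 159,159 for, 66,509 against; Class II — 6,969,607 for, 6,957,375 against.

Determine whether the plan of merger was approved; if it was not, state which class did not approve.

Approved — every class gave the required vote.

Class I: 3/5 of 265251 = 159150.60, rounded up to 159151; 159,151 required, 159,159 in favor — approved.
Class II: a majority of 13939212 is 6969607; 6,969,607 required, 6,969,607 in favor — approved.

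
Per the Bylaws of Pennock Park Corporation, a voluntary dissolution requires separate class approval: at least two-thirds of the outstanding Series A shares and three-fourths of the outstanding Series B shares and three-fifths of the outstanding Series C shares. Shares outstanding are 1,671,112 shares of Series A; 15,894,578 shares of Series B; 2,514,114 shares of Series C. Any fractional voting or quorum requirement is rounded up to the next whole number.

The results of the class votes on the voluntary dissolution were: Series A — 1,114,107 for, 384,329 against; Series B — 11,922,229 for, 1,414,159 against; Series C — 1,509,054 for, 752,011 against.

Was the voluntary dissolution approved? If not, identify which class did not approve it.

Approved — every class gave the required vote.

Series A: 2/3 of 1671112 = 1114074.67, rounded up to 1114075; 1,114,075 required, 1,114,107 in favor — approved.
Series B: 3/4 of 15894578 = 11920933.50, rounded up to 11920934; 11,920,934 required, 11,922,229 in favor — approved.
Series C: 3/5 of 2514114 = 1508468.40, rounded up to 1508469; 1,508,469 required, 1,509,054 in favor — approved.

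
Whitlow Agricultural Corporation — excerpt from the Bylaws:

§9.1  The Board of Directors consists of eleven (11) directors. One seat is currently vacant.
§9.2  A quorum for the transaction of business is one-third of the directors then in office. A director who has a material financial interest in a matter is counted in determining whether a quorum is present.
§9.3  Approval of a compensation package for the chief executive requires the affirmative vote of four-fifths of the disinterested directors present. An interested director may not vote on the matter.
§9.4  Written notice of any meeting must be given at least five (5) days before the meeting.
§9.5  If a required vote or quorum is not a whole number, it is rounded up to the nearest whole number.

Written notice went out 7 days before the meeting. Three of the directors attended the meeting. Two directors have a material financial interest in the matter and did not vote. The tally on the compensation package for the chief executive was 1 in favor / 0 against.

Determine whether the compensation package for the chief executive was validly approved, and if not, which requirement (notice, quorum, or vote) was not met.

Notice: 7 days given; 5 required (7 ≥ 5). Satisfied.
Quorum: 3 present (interested directors count toward quorum); quorum is 4. Not satisfied.
Vote: the compensation package for the chief executive requires four-fifths of the disinterested directors present (3 − 2 = 1). 4/5 of 1 = 0.80, rounded up to 1, so 1 affirmative vote is needed; 1 voted in favor. Satisfied. (Moot — without a quorum no business can be validly transacted.)

Invalid — quorum requirement not satisfied.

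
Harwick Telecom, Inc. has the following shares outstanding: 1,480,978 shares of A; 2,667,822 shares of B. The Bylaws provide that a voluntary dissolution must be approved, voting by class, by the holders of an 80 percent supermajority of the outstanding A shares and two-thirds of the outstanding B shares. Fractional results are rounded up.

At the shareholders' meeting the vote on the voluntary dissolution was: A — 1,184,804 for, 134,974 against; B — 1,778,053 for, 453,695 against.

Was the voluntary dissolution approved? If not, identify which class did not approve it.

Not approved — the B shares did not give the required vote.

A: 4/5 of 1480978 = 1184782.40, rounded up to 1184783; 1,184,783 required, 1,184,804 in favor — approved.
B: 2/3 of 2667822 = 1778548; 1,778,548 required, 1,778,053 in favor — not approved.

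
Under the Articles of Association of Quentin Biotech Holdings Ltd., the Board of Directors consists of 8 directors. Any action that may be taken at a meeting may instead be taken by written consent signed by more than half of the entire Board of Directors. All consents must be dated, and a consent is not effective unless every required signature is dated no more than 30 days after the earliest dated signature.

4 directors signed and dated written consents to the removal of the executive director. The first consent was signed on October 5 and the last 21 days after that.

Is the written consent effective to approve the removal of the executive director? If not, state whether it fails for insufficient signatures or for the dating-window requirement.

Signatures required: more than half of 8 — a majority of 8 is 5, so 5 needed; 4 signed. Insufficient.
Dating window: the latest signature is 21 days after the earliest; the limit is 30 days. Within the window.

Not effective — insufficient signatures.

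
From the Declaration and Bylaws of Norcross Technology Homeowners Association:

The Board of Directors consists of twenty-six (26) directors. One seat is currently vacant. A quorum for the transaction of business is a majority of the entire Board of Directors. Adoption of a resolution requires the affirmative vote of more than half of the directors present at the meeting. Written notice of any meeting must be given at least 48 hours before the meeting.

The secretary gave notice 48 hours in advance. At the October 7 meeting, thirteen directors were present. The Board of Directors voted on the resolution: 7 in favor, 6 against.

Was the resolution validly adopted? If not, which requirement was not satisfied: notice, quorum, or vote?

Notice: 48 hours given; 48 required (48 ≥ 48). Satisfied.
Quorum: 13 present; quorum is 14. Not satisfied.
Vote: the resolution requires a majority of the directors present (13). A majority of 13 is 7, so 7 affirmative votes are needed; 7 voted in favor. Satisfied. (Moot — without a quorum no business can be validly transacted.)

Invalid — quorum requirement not satisfied.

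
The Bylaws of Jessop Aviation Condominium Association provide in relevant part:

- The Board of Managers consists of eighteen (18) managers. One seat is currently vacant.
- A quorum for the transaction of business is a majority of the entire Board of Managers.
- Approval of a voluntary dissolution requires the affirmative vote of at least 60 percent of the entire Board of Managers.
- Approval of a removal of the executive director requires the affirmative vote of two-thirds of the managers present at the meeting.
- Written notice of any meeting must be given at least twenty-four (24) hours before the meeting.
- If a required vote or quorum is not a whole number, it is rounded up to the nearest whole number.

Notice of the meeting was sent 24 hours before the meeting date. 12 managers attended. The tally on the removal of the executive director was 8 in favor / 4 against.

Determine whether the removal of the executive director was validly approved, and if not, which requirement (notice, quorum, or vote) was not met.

Notice: 24 hours given; 24 required (24 ≥ 24). Satisfied.
Quorum: 12 present; quorum is 10. Satisfied.
Vote: the removal of the executive director requires two-thirds of the managers present (12). 2/3 of 12 = 8, so 8 affirmative votes are needed; 8 voted in favor. Satisfied.

Valid — all requirements satisfied.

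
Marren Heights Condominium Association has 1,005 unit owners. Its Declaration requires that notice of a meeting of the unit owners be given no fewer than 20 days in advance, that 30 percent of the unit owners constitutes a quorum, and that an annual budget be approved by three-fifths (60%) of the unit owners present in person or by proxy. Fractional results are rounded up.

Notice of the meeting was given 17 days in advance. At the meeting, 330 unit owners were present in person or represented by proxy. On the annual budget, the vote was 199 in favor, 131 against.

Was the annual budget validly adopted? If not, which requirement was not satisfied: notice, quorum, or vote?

Invalid — notice requirement not satisfied.

Notice: 17 days given; 20 required. Not satisfied.
Quorum: 30% of 1,005 = 301.50, rounded up to 302; 330 present. Satisfied.
Vote: requires three-fifths of those present (330); 3/5 of 330 = 198, so 198 needed; 199 in favor. Satisfied.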